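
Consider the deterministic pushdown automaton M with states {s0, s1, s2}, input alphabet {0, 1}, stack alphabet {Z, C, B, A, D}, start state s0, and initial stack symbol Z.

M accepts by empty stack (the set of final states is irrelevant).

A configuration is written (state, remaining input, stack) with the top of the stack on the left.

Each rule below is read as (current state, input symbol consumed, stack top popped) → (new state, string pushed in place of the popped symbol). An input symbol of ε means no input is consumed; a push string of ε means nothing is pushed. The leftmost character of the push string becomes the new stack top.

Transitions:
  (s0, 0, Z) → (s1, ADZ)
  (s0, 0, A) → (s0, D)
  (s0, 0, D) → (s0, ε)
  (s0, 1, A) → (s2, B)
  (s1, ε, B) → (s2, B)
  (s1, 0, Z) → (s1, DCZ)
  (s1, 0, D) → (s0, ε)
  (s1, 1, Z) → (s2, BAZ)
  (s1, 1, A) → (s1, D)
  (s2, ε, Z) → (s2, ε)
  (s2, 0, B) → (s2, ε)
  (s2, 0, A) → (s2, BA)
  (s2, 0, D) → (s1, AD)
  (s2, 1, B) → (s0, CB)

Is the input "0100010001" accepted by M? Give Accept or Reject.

Reject

(s0, 0100010001, Z)
  read 0, top Z: go to s1, push ADZ → (s1, 100010001, ADZ)
  read 1, top A: go to s1, push D → (s1, 00010001, DDZ)
  read 0, top D: go to s0, push ε → (s0, 0010001, DZ)
  read 0, top D: go to s0, push ε → (s0, 010001, Z)
  read 0, top Z: go to s1, push ADZ → (s1, 10001, ADZ)
  read 1, top A: go to s1, push D → (s1, 0001, DDZ)
  read 0, top D: go to s0, push ε → (s0, 001, DZ)
  read 0, top D: go to s0, push ε → (s0, 01, Z)
  read 0, top Z: go to s1, push ADZ → (s1, 1, ADZ)
  read 1, top A: go to s1, push D → (s1, ε, DDZ)
All input consumed; stack is DDZ, not empty, and no further ε-move applies.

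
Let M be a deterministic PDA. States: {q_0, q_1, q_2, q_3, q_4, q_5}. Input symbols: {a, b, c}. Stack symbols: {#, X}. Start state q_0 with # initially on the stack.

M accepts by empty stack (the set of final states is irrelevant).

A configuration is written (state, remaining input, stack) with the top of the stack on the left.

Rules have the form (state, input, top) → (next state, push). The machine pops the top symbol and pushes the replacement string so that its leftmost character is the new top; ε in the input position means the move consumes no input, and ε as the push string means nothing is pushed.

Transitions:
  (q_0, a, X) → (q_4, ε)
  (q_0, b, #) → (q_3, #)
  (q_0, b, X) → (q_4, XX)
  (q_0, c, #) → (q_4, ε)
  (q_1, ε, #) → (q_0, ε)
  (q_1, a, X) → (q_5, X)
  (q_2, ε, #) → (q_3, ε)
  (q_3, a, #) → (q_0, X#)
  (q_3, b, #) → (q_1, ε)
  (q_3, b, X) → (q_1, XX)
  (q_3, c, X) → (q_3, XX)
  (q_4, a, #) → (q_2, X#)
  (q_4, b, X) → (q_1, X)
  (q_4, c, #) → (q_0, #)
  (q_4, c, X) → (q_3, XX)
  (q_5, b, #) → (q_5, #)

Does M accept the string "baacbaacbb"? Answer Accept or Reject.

Accept

(q_0, baacbaacbb, #) ⊢ (q_3, aacbaacbb, #) ⊢ (q_0, acbaacbb, X#) ⊢ (q_4, cbaacbb, #) ⊢ (q_0, baacbb, #) ⊢ (q_3, aacbb, #) ⊢ (q_0, acbb, X#) ⊢ (q_4, cbb, #) ⊢ (q_0, bb, #) ⊢ (q_3, b, #) ⊢ (q_1, ε, ε)
All input consumed and the stack is empty.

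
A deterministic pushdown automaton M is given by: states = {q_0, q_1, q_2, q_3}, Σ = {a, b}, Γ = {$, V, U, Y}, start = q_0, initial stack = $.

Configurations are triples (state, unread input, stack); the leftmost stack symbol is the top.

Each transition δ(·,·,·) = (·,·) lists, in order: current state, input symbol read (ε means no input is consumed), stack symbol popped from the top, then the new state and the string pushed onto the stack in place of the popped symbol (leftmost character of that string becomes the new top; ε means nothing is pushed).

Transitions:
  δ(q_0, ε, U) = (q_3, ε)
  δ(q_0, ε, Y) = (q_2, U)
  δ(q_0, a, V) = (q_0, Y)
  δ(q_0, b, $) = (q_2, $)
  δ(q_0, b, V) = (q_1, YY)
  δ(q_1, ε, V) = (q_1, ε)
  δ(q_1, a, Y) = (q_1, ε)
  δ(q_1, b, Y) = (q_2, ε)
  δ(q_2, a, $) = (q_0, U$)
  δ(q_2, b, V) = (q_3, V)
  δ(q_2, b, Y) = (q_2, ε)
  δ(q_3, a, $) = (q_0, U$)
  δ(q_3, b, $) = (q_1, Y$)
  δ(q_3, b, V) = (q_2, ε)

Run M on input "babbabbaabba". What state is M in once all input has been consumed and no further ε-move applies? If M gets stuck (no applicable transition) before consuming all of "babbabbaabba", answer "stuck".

(q_0, babbabbaabba, $)
  read b, top $: go to q_2, push $ → (q_2, abbabbaabba, $)
  read a, top $: go to q_0, push U$ → (q_0, bbabbaabba, U$)
  ε-move, top U: go to q_3, push ε → (q_3, bbabbaabba, $)
  read b, top $: go to q_1, push Y$ → (q_1, babbaabba, Y$)
  read b, top Y: go to q_2, push ε → (q_2, abbaabba, $)
  read a, top $: go to q_0, push U$ → (q_0, bbaabba, U$)
  ε-move, top U: go to q_3, push ε → (q_3, bbaabba, $)
  read b, top $: go to q_1, push Y$ → (q_1, baabba, Y$)
  read b, top Y: go to q_2, push ε → (q_2, aabba, $)
  read a, top $: go to q_0, push U$ → (q_0, abba, U$)
  ε-move, top U: go to q_3, push ε → (q_3, abba, $)
  read a, top $: go to q_0, push U$ → (q_0, bba, U$)
  ε-move, top U: go to q_3, push ε → (q_3, bba, $)
  read b, top $: go to q_1, push Y$ → (q_1, ba, Y$)
  read b, top Y: go to q_2, push ε → (q_2, a, $)
  read a, top $: go to q_0, push U$ → (q_0, ε, U$)
  ε-move, top U: go to q_3, push ε → (q_3, ε, $)
All input consumed; M is in state q_3.

q_3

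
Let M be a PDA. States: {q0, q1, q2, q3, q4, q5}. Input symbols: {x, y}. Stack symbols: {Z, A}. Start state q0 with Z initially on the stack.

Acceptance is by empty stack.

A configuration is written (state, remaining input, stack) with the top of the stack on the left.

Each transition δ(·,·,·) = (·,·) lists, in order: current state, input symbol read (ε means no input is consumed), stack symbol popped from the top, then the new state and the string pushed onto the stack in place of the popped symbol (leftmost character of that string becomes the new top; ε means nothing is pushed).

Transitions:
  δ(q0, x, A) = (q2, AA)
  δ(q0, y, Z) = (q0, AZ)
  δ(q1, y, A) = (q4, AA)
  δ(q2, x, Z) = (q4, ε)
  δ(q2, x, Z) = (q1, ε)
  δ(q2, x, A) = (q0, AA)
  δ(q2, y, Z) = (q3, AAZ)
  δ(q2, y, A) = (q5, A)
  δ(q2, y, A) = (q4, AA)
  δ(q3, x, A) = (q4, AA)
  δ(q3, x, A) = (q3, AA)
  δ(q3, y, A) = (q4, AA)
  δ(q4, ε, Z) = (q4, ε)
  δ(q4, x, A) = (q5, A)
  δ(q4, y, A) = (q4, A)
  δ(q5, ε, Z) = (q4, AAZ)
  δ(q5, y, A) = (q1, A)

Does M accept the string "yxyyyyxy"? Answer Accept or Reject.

No computation consumes all input and empties the stack.

Reject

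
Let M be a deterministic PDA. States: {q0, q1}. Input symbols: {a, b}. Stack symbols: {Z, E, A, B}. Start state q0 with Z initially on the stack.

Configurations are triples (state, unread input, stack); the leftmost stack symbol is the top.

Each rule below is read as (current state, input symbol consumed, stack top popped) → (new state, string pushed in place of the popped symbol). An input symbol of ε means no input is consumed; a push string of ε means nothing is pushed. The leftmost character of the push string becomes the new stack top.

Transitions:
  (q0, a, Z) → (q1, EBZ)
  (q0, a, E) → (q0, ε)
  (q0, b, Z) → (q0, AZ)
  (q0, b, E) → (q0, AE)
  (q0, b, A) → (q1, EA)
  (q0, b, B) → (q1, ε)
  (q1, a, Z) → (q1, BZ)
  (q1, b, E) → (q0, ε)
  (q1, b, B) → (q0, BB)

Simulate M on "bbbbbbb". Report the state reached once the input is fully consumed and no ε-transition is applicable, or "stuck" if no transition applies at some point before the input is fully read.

(q0, bbbbbbb, Z) ⊢ (q0, bbbbbb, AZ) ⊢ (q1, bbbbb, EAZ) ⊢ (q0, bbbb, AZ) ⊢ (q1, bbb, EAZ) ⊢ (q0, bb, AZ) ⊢ (q1, b, EAZ) ⊢ (q0, ε, AZ)
All input consumed; M is in state q0.

q0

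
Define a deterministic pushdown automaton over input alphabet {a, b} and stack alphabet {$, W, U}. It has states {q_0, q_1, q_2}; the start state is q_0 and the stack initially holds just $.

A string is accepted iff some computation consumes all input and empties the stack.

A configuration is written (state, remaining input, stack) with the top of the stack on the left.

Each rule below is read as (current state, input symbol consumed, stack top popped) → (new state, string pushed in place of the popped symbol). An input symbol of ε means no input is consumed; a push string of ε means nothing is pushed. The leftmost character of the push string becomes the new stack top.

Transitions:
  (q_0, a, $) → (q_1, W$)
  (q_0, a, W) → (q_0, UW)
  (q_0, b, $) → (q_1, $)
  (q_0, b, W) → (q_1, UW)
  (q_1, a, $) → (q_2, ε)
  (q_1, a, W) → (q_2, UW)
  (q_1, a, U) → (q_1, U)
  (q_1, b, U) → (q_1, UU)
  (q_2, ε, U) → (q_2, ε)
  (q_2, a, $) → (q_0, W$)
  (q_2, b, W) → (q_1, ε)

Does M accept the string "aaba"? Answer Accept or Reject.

(q_0, aaba, $)
  read a, top $: go to q_1, push W$ → (q_1, aba, W$)
  read a, top W: go to q_2, push UW → (q_2, ba, UW$)
  ε-move, top U: go to q_2, push ε → (q_2, ba, W$)
  read b, top W: go to q_1, push ε → (q_1, a, $)
  read a, top $: go to q_2, push ε → (q_2, ε, ε)
All input consumed and the stack is empty.

Accept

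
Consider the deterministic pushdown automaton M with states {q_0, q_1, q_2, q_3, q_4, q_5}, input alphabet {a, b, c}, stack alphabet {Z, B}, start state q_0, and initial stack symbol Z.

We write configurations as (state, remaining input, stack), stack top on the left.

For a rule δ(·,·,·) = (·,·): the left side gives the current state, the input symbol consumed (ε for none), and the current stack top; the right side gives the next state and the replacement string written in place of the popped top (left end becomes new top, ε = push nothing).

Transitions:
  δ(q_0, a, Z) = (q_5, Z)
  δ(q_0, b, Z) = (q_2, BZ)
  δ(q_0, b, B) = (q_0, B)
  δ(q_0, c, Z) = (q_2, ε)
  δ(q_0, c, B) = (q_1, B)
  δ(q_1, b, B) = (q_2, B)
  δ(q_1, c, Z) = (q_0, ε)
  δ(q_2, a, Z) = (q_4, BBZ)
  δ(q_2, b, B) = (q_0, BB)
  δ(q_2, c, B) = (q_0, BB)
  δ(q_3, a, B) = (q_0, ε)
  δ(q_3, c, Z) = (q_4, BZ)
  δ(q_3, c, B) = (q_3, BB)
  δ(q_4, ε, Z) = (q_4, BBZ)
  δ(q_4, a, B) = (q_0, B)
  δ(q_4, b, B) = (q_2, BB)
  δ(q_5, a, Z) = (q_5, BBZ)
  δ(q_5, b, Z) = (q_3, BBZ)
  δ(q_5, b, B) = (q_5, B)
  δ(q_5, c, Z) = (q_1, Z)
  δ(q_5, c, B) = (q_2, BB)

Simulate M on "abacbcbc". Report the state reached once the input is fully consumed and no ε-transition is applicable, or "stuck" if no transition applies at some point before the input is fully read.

(q_0, abacbcbc, Z)
  read a, top Z: go to q_5, push Z → (q_5, bacbcbc, Z)
  read b, top Z: go to q_3, push BBZ → (q_3, acbcbc, BBZ)
  read a, top B: go to q_0, push ε → (q_0, cbcbc, BZ)
  read c, top B: go to q_1, push B → (q_1, bcbc, BZ)
  read b, top B: go to q_2, push B → (q_2, cbc, BZ)
  read c, top B: go to q_0, push BB → (q_0, bc, BBZ)
  read b, top B: go to q_0, push B → (q_0, c, BBZ)
  read c, top B: go to q_1, push B → (q_1, ε, BBZ)
All input consumed; M is in state q_1.

q_1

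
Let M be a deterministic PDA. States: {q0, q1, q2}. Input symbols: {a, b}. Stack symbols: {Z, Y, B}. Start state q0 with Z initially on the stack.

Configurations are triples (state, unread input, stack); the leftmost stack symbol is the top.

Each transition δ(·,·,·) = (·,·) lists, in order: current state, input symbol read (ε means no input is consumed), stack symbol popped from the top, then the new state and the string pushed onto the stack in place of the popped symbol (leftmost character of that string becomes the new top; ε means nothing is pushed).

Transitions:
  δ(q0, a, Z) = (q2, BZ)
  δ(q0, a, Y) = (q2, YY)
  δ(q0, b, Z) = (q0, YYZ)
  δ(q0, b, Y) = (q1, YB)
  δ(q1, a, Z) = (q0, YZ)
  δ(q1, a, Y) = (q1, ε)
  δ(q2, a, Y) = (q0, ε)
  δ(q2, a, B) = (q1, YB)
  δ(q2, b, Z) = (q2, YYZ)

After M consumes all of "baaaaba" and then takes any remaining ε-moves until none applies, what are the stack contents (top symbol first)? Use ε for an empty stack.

BYZ

(q0, baaaaba, Z)
  read b, top Z: go to q0, push YYZ → (q0, aaaaba, YYZ)
  read a, top Y: go to q2, push YY → (q2, aaaba, YYYZ)
  read a, top Y: go to q0, push ε → (q0, aaba, YYZ)
  read a, top Y: go to q2, push YY → (q2, aba, YYYZ)
  read a, top Y: go to q0, push ε → (q0, ba, YYZ)
  read b, top Y: go to q1, push YB → (q1, a, YBYZ)
  read a, top Y: go to q1, push ε → (q1, ε, BYZ)
All input consumed in state q1 with stack BYZ.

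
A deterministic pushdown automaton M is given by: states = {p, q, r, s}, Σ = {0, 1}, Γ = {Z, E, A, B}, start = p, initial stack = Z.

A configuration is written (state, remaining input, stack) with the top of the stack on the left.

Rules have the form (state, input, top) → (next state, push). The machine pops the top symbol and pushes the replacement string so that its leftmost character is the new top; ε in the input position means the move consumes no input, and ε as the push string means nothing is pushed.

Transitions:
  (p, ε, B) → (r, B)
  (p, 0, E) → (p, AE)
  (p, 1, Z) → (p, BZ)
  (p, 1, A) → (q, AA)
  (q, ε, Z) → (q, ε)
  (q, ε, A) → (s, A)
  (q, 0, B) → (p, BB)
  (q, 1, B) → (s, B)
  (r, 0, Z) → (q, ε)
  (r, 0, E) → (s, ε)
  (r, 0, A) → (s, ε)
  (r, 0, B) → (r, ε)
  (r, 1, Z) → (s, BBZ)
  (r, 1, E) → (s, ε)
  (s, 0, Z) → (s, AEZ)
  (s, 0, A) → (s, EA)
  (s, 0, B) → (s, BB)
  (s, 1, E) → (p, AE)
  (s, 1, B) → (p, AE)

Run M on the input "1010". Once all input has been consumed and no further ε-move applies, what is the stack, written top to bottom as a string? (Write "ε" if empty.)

(p, 1010, Z)
  read 1, top Z: go to p, push BZ → (p, 010, BZ)
  ε-move, top B: go to r, push B → (r, 010, BZ)
  read 0, top B: go to r, push ε → (r, 10, Z)
  read 1, top Z: go to s, push BBZ → (s, 0, BBZ)
  read 0, top B: go to s, push BB → (s, ε, BBBZ)
All input consumed in state s with stack BBBZ.

BBBZ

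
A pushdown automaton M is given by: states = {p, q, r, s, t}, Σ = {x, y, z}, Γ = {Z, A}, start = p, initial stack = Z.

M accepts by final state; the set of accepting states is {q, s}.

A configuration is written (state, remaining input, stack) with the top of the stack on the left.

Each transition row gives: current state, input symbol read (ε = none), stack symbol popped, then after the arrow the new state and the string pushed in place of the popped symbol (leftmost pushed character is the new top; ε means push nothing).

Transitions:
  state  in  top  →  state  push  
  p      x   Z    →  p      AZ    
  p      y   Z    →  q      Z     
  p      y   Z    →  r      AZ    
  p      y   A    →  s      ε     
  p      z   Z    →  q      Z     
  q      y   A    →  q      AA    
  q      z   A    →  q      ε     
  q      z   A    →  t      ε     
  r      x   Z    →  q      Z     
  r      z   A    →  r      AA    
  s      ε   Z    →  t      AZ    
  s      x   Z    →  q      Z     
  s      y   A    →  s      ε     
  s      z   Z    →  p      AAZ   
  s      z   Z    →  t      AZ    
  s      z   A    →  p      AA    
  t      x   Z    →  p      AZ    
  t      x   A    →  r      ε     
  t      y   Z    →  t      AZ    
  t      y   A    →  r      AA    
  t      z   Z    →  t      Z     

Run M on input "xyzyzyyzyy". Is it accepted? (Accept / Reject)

Accept

One accepting computation: (p, xyzyzyyzyy, Z) ⊢ (p, yzyzyyzyy, AZ) ⊢ (s, zyzyyzyy, Z) ⊢ (p, yzyyzyy, AAZ) ⊢ (s, zyyzyy, AZ) ⊢ (p, yyzyy, AAZ) ⊢ (s, yzyy, AZ) ⊢ (s, zyy, Z) ⊢ (p, yy, AAZ) ⊢ (s, y, AZ) ⊢ (s, ε, Z)
All input consumed and state s ∈ F.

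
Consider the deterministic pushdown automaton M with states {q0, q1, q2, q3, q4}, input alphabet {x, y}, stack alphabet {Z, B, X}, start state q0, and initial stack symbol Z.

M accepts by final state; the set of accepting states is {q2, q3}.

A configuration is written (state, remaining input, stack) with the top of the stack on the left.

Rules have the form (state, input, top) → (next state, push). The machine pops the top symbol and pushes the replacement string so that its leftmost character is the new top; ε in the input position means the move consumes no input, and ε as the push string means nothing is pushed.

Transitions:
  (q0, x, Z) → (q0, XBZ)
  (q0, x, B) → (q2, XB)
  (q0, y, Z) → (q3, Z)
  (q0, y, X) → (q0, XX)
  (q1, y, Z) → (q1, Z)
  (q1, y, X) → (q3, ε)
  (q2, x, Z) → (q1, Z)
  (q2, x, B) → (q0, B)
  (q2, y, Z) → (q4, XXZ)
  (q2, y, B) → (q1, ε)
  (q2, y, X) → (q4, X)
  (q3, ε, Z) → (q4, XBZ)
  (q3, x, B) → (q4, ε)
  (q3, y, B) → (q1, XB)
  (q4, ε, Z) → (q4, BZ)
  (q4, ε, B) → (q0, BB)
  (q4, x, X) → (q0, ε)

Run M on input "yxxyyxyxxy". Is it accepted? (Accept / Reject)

Reject

(q0, yxxyyxyxxy, Z)
  read y, top Z: go to q3, push Z → (q3, xxyyxyxxy, Z)
  ε-move, top Z: go to q4, push XBZ → (q4, xxyyxyxxy, XBZ)
  read x, top X: go to q0, push ε → (q0, xyyxyxxy, BZ)
  read x, top B: go to q2, push XB → (q2, yyxyxxy, XBZ)
  read y, top X: go to q4, push X → (q4, yxyxxy, XBZ)
No transition applies at (q4, yxyxxy, XBZ); input not fully consumed.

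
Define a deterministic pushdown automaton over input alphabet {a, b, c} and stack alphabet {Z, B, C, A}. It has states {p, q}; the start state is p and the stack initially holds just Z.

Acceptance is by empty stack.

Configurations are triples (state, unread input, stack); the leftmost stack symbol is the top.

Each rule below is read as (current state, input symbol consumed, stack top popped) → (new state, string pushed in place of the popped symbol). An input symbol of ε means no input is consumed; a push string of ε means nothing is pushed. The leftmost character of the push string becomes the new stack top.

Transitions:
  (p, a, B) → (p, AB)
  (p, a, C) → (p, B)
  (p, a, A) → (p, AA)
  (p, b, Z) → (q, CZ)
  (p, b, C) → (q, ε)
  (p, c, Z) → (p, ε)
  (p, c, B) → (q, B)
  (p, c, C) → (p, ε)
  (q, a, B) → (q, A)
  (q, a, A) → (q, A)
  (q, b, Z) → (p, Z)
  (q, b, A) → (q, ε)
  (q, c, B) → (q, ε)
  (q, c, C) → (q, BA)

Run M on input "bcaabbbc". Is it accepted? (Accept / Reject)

(p, bcaabbbc, Z)
  read b, top Z: go to q, push CZ → (q, caabbbc, CZ)
  read c, top C: go to q, push BA → (q, aabbbc, BAZ)
  read a, top B: go to q, push A → (q, abbbc, AAZ)
  read a, top A: go to q, push A → (q, bbbc, AAZ)
  read b, top A: go to q, push ε → (q, bbc, AZ)
  read b, top A: go to q, push ε → (q, bc, Z)
  read b, top Z: go to p, push Z → (p, c, Z)
  read c, top Z: go to p, push ε → (p, ε, ε)
All input consumed and the stack is empty.

Accept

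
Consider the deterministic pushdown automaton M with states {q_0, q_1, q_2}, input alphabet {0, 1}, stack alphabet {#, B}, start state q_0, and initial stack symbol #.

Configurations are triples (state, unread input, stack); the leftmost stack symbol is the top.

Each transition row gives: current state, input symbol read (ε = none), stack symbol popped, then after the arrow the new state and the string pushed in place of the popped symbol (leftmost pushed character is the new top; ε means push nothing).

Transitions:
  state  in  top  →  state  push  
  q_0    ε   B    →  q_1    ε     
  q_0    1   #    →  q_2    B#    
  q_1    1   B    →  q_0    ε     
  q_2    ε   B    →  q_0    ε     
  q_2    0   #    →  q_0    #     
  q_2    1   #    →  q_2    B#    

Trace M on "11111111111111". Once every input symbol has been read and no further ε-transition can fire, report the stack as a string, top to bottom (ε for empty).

#

(q_0, 11111111111111, #)
  read 1, top #: go to q_2, push B# → (q_2, 1111111111111, B#)
  ε-move, top B: go to q_0, push ε → (q_0, 1111111111111, #)
  read 1, top #: go to q_2, push B# → (q_2, 111111111111, B#)
  ε-move, top B: go to q_0, push ε → (q_0, 111111111111, #)
  read 1, top #: go to q_2, push B# → (q_2, 11111111111, B#)
  ε-move, top B: go to q_0, push ε → (q_0, 11111111111, #)
  read 1, top #: go to q_2, push B# → (q_2, 1111111111, B#)
  ε-move, top B: go to q_0, push ε → (q_0, 1111111111, #)
  read 1, top #: go to q_2, push B# → (q_2, 111111111, B#)
  ε-move, top B: go to q_0, push ε → (q_0, 111111111, #)
  read 1, top #: go to q_2, push B# → (q_2, 11111111, B#)
  ε-move, top B: go to q_0, push ε → (q_0, 11111111, #)
  read 1, top #: go to q_2, push B# → (q_2, 1111111, B#)
  ε-move, top B: go to q_0, push ε → (q_0, 1111111, #)
  read 1, top #: go to q_2, push B# → (q_2, 111111, B#)
  ε-move, top B: go to q_0, push ε → (q_0, 111111, #)
  read 1, top #: go to q_2, push B# → (q_2, 11111, B#)
  ε-move, top B: go to q_0, push ε → (q_0, 11111, #)
  read 1, top #: go to q_2, push B# → (q_2, 1111, B#)
  ε-move, top B: go to q_0, push ε → (q_0, 1111, #)
  read 1, top #: go to q_2, push B# → (q_2, 111, B#)
  ε-move, top B: go to q_0, push ε → (q_0, 111, #)
  read 1, top #: go to q_2, push B# → (q_2, 11, B#)
  ε-move, top B: go to q_0, push ε → (q_0, 11, #)
  read 1, top #: go to q_2, push B# → (q_2, 1, B#)
  ε-move, top B: go to q_0, push ε → (q_0, 1, #)
  read 1, top #: go to q_2, push B# → (q_2, ε, B#)
  ε-move, top B: go to q_0, push ε → (q_0, ε, #)
All input consumed in state q_0 with stack #.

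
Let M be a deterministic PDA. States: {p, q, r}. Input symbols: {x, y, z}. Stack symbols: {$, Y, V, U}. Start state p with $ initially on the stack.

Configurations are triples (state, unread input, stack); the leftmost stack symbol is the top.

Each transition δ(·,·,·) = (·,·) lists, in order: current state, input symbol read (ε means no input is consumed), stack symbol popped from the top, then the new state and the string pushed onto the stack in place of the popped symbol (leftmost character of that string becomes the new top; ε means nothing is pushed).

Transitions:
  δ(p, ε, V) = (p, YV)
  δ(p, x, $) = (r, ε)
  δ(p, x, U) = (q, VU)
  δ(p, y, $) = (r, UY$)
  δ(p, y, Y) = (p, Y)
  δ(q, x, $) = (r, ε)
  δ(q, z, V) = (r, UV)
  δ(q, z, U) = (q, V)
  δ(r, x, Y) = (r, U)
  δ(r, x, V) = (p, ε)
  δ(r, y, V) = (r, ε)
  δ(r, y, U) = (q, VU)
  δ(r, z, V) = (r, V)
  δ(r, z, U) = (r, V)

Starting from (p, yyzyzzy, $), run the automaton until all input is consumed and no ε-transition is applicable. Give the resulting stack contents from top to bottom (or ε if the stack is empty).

VUVUY$

(p, yyzyzzy, $)
  read y, top $: go to r, push UY$ → (r, yzyzzy, UY$)
  read y, top U: go to q, push VU → (q, zyzzy, VUY$)
  read z, top V: go to r, push UV → (r, yzzy, UVUY$)
  read y, top U: go to q, push VU → (q, zzy, VUVUY$)
  read z, top V: go to r, push UV → (r, zy, UVUVUY$)
  read z, top U: go to r, push V → (r, y, VVUVUY$)
  read y, top V: go to r, push ε → (r, ε, VUVUY$)
All input consumed in state r with stack VUVUY$.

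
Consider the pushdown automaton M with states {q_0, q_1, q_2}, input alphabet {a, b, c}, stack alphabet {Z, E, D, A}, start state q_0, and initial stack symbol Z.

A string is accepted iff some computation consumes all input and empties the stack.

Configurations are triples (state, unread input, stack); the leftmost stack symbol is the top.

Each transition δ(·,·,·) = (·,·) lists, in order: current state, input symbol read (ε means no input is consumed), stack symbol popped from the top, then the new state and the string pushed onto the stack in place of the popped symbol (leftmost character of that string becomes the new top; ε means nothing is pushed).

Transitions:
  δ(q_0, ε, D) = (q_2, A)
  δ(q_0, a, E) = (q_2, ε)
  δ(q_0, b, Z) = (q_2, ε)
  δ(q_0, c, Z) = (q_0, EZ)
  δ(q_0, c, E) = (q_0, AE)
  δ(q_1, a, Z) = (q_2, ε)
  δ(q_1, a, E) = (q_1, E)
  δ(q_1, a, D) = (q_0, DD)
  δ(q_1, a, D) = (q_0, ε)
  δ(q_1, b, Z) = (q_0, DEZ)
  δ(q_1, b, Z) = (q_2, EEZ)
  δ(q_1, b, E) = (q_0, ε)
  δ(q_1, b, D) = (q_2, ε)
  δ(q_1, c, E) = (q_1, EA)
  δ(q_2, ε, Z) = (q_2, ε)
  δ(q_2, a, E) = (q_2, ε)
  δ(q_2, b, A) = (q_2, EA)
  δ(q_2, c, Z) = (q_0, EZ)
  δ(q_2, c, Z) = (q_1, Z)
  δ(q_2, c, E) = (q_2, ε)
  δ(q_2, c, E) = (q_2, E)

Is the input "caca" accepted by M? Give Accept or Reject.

One accepting computation: (q_0, caca, Z) ⊢ (q_0, aca, EZ) ⊢ (q_2, ca, Z) ⊢ (q_1, a, Z) ⊢ (q_2, ε, ε)
All input consumed and the stack is empty.

Accept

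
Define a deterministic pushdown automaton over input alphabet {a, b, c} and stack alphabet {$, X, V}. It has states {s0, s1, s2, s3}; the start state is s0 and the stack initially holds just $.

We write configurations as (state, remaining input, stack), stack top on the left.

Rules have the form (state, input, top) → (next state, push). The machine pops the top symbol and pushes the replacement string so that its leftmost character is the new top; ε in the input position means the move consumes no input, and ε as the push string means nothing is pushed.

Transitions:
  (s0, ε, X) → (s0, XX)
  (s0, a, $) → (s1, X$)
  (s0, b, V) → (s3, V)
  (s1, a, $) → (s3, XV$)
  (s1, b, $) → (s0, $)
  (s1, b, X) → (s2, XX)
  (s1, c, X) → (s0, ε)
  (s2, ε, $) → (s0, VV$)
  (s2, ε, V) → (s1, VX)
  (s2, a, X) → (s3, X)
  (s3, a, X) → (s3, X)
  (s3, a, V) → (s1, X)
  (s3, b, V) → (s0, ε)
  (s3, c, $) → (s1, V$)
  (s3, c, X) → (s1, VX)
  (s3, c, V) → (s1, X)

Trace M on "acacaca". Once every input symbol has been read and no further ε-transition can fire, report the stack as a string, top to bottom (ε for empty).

(s0, acacaca, $)
  read a, top $: go to s1, push X$ → (s1, cacaca, X$)
  read c, top X: go to s0, push ε → (s0, acaca, $)
  read a, top $: go to s1, push X$ → (s1, caca, X$)
  read c, top X: go to s0, push ε → (s0, aca, $)
  read a, top $: go to s1, push X$ → (s1, ca, X$)
  read c, top X: go to s0, push ε → (s0, a, $)
  read a, top $: go to s1, push X$ → (s1, ε, X$)
All input consumed in state s1 with stack X$.

X$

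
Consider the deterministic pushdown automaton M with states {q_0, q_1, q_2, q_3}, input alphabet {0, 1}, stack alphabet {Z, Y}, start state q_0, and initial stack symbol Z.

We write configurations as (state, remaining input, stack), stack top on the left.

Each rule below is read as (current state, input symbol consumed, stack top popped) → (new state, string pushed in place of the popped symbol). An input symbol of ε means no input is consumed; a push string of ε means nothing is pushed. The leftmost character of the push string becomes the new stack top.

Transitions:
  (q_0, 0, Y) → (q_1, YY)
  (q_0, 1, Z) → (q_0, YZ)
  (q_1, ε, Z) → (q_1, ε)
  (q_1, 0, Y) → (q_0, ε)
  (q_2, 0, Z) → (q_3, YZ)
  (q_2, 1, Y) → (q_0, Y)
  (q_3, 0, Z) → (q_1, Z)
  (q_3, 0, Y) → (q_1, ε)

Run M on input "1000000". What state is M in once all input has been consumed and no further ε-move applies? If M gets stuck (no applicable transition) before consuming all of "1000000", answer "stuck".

q_0

(q_0, 1000000, Z) ⊢ (q_0, 000000, YZ) ⊢ (q_1, 00000, YYZ) ⊢ (q_0, 0000, YZ) ⊢ (q_1, 000, YYZ) ⊢ (q_0, 00, YZ) ⊢ (q_1, 0, YYZ) ⊢ (q_0, ε, YZ)
All input consumed; M is in state q_0.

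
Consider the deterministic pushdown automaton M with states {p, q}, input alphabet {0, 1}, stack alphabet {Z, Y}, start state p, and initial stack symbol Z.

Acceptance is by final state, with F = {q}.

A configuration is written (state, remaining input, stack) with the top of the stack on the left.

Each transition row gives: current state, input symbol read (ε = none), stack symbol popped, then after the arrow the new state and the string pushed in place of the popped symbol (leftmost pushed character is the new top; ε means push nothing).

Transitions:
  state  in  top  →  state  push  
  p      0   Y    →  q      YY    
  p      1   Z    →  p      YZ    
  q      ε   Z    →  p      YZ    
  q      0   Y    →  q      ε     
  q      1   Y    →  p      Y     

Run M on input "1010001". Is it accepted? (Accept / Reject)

(p, 1010001, Z)
  read 1, top Z: go to p, push YZ → (p, 010001, YZ)
  read 0, top Y: go to q, push YY → (q, 10001, YYZ)
  read 1, top Y: go to p, push Y → (p, 0001, YYZ)
  read 0, top Y: go to q, push YY → (q, 001, YYYZ)
  read 0, top Y: go to q, push ε → (q, 01, YYZ)
  read 0, top Y: go to q, push ε → (q, 1, YZ)
  read 1, top Y: go to p, push Y → (p, ε, YZ)
All input consumed; state p ∉ F and no further ε-move applies.

Reject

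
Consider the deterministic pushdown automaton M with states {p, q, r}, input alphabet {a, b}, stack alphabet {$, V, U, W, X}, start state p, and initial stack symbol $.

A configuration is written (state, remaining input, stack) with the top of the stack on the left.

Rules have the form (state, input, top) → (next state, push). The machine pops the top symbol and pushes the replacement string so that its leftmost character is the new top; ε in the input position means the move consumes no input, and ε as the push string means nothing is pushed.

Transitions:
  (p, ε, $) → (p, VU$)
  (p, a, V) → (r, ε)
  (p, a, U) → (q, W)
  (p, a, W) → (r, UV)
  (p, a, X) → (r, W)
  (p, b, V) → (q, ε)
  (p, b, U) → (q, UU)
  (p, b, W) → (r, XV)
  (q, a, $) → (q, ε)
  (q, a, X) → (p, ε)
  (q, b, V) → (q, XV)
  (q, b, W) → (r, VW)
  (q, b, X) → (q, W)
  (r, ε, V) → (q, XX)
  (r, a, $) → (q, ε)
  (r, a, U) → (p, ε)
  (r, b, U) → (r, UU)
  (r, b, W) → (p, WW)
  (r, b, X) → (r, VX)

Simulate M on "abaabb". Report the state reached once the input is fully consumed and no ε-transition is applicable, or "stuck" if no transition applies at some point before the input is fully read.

q

(p, abaabb, $) ⊢ (p, abaabb, VU$) ⊢ (r, baabb, U$) ⊢ (r, aabb, UU$) ⊢ (p, abb, U$) ⊢ (q, bb, W$) ⊢ (r, b, VW$) ⊢ (q, b, XXW$) ⊢ (q, ε, WXW$)
All input consumed; M is in state q.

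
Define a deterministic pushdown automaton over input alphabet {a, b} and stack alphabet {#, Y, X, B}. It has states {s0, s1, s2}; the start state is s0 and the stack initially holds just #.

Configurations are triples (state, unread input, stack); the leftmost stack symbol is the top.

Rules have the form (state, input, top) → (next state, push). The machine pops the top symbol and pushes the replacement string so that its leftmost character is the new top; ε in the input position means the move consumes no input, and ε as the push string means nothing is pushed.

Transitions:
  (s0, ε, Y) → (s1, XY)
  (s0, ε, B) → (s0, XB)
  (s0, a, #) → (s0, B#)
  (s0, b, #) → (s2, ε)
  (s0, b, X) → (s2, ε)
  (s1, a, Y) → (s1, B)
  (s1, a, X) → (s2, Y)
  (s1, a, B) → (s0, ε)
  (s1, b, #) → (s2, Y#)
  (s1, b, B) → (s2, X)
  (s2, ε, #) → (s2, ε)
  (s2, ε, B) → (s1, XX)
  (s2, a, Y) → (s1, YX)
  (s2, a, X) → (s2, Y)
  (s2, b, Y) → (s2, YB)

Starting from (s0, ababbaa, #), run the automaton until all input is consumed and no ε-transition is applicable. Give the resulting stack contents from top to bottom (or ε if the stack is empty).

(s0, ababbaa, #)
  read a, top #: go to s0, push B# → (s0, babbaa, B#)
  ε-move, top B: go to s0, push XB → (s0, babbaa, XB#)
  read b, top X: go to s2, push ε → (s2, abbaa, B#)
  ε-move, top B: go to s1, push XX → (s1, abbaa, XX#)
  read a, top X: go to s2, push Y → (s2, bbaa, YX#)
  read b, top Y: go to s2, push YB → (s2, baa, YBX#)
  read b, top Y: go to s2, push YB → (s2, aa, YBBX#)
  read a, top Y: go to s1, push YX → (s1, a, YXBBX#)
  read a, top Y: go to s1, push B → (s1, ε, BXBBX#)
All input consumed in state s1 with stack BXBBX#.

BXBBX#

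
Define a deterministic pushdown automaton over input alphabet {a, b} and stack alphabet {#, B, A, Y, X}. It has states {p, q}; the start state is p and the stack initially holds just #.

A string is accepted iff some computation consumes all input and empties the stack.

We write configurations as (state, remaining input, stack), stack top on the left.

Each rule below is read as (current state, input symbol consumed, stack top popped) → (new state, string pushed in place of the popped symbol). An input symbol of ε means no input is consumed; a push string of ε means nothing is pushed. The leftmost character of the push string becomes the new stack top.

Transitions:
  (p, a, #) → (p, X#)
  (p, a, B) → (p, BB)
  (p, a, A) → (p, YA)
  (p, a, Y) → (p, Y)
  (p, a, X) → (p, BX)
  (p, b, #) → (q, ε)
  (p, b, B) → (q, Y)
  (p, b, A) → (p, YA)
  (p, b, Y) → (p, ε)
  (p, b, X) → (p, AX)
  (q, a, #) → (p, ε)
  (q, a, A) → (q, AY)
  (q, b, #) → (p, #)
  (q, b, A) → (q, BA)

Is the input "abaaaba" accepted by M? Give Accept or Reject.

(p, abaaaba, #)
  read a, top #: go to p, push X# → (p, baaaba, X#)
  read b, top X: go to p, push AX → (p, aaaba, AX#)
  read a, top A: go to p, push YA → (p, aaba, YAX#)
  read a, top Y: go to p, push Y → (p, aba, YAX#)
  read a, top Y: go to p, push Y → (p, ba, YAX#)
  read b, top Y: go to p, push ε → (p, a, AX#)
  read a, top A: go to p, push YA → (p, ε, YAX#)
All input consumed; stack is YAX#, not empty, and no further ε-move applies.

Reject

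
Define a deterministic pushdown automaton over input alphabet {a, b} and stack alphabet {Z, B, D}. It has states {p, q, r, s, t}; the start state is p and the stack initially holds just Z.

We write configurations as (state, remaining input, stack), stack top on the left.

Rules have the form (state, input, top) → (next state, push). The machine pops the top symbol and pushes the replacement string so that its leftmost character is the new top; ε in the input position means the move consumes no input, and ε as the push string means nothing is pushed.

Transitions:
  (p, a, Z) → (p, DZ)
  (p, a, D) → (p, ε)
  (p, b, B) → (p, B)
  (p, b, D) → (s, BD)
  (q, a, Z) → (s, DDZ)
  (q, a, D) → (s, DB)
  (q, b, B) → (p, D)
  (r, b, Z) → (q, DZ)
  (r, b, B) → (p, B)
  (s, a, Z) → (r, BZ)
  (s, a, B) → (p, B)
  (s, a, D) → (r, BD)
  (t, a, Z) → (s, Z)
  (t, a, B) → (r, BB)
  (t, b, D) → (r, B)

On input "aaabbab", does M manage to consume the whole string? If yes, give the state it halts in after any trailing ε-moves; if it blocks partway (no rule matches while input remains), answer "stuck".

stuck

(p, aaabbab, Z) ⊢ (p, aabbab, DZ) ⊢ (p, abbab, Z) ⊢ (p, bbab, DZ) ⊢ (s, bab, BDZ)
No transition for (s, b, top B); M blocks with input bab remaining.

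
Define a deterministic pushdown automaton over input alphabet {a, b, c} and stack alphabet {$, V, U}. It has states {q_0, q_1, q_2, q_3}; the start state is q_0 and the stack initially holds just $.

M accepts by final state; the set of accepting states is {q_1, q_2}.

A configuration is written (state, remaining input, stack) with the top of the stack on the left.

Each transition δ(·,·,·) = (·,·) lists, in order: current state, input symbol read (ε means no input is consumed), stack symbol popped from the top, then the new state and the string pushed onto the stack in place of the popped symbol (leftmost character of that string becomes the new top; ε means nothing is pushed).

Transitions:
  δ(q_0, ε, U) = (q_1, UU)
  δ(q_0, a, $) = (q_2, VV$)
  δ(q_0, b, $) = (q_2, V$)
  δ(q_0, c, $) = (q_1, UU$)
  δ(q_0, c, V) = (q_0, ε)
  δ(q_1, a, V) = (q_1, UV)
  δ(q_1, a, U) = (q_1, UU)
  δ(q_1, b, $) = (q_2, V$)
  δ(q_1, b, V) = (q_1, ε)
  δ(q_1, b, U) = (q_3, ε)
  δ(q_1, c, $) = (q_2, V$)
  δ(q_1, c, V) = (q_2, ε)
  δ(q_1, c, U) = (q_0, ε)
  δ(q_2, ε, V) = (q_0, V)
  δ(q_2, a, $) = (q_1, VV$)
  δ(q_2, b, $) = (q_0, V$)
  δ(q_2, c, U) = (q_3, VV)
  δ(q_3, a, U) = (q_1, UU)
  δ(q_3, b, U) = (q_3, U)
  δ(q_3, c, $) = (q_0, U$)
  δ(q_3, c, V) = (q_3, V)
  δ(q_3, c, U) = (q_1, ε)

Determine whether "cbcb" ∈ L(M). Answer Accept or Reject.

Accept

(q_0, cbcb, $)
  read c, top $: go to q_1, push UU$ → (q_1, bcb, UU$)
  read b, top U: go to q_3, push ε → (q_3, cb, U$)
  read c, top U: go to q_1, push ε → (q_1, b, $)
  read b, top $: go to q_2, push V$ → (q_2, ε, V$)
All input consumed; state q_2 ∈ F.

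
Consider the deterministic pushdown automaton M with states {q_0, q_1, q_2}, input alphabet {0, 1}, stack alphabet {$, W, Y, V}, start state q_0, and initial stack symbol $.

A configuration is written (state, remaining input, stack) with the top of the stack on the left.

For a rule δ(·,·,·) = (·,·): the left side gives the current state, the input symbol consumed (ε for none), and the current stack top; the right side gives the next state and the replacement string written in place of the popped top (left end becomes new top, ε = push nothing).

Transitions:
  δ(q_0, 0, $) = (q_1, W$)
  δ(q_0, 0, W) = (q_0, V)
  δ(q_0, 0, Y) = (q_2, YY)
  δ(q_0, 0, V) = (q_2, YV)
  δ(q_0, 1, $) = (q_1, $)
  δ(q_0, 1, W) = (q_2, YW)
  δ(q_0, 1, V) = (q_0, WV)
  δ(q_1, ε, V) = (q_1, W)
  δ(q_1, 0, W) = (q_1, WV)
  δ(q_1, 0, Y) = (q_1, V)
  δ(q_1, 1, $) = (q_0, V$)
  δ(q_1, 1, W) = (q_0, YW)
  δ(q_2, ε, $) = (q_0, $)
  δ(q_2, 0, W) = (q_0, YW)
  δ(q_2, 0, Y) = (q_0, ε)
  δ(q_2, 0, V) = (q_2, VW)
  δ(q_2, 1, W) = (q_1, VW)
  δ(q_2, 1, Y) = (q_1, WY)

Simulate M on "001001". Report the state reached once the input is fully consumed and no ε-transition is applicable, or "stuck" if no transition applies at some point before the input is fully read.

stuck

(q_0, 001001, $)
  read 0, top $: go to q_1, push W$ → (q_1, 01001, W$)
  read 0, top W: go to q_1, push WV → (q_1, 1001, WV$)
  read 1, top W: go to q_0, push YW → (q_0, 001, YWV$)
  read 0, top Y: go to q_2, push YY → (q_2, 01, YYWV$)
  read 0, top Y: go to q_0, push ε → (q_0, 1, YWV$)
No transition for (q_0, 1, top Y); M blocks with input 1 remaining.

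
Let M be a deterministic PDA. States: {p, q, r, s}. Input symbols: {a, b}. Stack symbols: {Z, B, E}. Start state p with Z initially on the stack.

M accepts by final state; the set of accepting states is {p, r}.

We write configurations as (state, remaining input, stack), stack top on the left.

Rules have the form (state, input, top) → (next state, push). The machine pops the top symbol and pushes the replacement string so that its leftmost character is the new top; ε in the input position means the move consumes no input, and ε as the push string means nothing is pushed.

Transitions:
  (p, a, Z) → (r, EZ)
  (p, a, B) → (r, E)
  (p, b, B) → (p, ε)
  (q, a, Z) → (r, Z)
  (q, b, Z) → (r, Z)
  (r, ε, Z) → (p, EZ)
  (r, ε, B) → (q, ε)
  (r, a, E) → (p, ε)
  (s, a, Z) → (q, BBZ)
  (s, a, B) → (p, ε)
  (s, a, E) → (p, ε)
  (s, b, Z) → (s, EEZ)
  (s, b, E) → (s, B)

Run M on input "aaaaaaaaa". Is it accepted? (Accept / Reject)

(p, aaaaaaaaa, Z)
  read a, top Z: go to r, push EZ → (r, aaaaaaaa, EZ)
  read a, top E: go to p, push ε → (p, aaaaaaa, Z)
  read a, top Z: go to r, push EZ → (r, aaaaaa, EZ)
  read a, top E: go to p, push ε → (p, aaaaa, Z)
  read a, top Z: go to r, push EZ → (r, aaaa, EZ)
  read a, top E: go to p, push ε → (p, aaa, Z)
  read a, top Z: go to r, push EZ → (r, aa, EZ)
  read a, top E: go to p, push ε → (p, a, Z)
  read a, top Z: go to r, push EZ → (r, ε, EZ)
All input consumed; state r ∈ F.

Accept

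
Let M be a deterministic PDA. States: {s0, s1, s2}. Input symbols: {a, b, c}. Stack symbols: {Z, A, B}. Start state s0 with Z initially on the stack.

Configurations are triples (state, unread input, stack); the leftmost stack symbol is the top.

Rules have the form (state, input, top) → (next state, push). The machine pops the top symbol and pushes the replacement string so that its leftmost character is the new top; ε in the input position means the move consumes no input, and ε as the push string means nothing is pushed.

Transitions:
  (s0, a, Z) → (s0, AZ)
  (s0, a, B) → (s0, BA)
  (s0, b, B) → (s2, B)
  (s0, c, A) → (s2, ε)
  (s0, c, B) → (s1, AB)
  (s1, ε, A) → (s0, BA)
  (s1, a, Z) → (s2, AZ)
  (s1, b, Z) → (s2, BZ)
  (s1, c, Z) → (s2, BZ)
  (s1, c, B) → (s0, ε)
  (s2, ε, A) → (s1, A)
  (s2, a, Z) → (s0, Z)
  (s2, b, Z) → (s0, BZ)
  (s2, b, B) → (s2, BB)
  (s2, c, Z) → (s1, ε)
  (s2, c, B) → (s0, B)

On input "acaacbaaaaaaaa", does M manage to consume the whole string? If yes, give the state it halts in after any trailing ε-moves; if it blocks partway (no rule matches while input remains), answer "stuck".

s0

(s0, acaacbaaaaaaaa, Z)
  read a, top Z: go to s0, push AZ → (s0, caacbaaaaaaaa, AZ)
  read c, top A: go to s2, push ε → (s2, aacbaaaaaaaa, Z)
  read a, top Z: go to s0, push Z → (s0, acbaaaaaaaa, Z)
  read a, top Z: go to s0, push AZ → (s0, cbaaaaaaaa, AZ)
  read c, top A: go to s2, push ε → (s2, baaaaaaaa, Z)
  read b, top Z: go to s0, push BZ → (s0, aaaaaaaa, BZ)
  read a, top B: go to s0, push BA → (s0, aaaaaaa, BAZ)
  read a, top B: go to s0, push BA → (s0, aaaaaa, BAAZ)
  read a, top B: go to s0, push BA → (s0, aaaaa, BAAAZ)
  read a, top B: go to s0, push BA → (s0, aaaa, BAAAAZ)
  read a, top B: go to s0, push BA → (s0, aaa, BAAAAAZ)
  read a, top B: go to s0, push BA → (s0, aa, BAAAAAAZ)
  read a, top B: go to s0, push BA → (s0, a, BAAAAAAAZ)
  read a, top B: go to s0, push BA → (s0, ε, BAAAAAAAAZ)
All input consumed; M is in state s0.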